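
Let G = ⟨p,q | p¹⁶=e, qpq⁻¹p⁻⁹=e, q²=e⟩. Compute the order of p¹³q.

Compute successive powers until reaching e:
  (p¹³q)¹ = p¹³q, (p¹³q)² = p², (p¹³q)³ = p¹⁵q, (p¹³q)⁴ = p⁴, (p¹³q)⁵ = pq, (p¹³q)⁶ = p⁶, (p¹³q)⁷ = p³q, (p¹³q)⁸ = p⁸, (p¹³q)⁹ = p⁵q, (p¹³q)¹⁰ = p¹⁰, (p¹³q)¹¹ = p⁷q, (p¹³q)¹² = p¹², (p¹³q)¹³ = p⁹q, (p¹³q)¹⁴ = p¹⁴, (p¹³q)¹⁵ = p¹¹q, (p¹³q)¹⁶ = e.
The smallest positive k with (p¹³q)ᵏ = e is 16.

Answer: 16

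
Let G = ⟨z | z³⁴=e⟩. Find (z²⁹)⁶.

Compute successive powers of (z²⁹), reducing at each step:
  (z²⁹)²: (z²⁹) · z²⁹ = z²⁴
  (z²⁹)³: (z²⁴) · z²⁹ = z¹⁹
  (z²⁹)⁴: (z¹⁹) · z²⁹ = z¹⁴
  (z²⁹)⁵: (z¹⁴) · z²⁹ = z⁹
  (z²⁹)⁶: (z⁹) · z²⁹ = z⁴

Answer: z⁴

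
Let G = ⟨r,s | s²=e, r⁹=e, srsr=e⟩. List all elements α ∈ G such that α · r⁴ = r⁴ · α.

⟨r⁴⟩ ⊆ C_G(r⁴) since powers of r⁴ commute with r⁴; so |C_G(r⁴)| ≥ |⟨r⁴⟩| = 9.
By orbit–stabilizer, |C_G(r⁴)| = |G| / |conj. class of r⁴| = 18 / 2 = 9.
The 9 elements commuting with r⁴ are {e, r, r², r³, r⁴, r⁵, r⁶, r⁷, r⁸}.

Answer: {e, r, r², r³, r⁴, r⁵, r⁶, r⁷, r⁸}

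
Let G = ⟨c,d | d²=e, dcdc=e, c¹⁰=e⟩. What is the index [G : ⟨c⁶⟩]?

First find ord(c⁶) by computing successive powers:
  (c⁶)¹ = c⁶, (c⁶)² = c², (c⁶)³ = c⁸, (c⁶)⁴ = c⁴, (c⁶)⁵ = e.
So |⟨c⁶⟩| = ord(c⁶) = 5. With |G| = 20, by Lagrange [G : ⟨c⁶⟩] = 20/5 = 4.

Answer: 4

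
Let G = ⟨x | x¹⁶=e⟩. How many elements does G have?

G is generated by a single element, so G is cyclic. The relator gives x¹⁶ = e and no smaller power is forced to be e, so the 16 powers {e, x, x², x³, x⁴, x⁵, x⁶, x⁷, x⁸, x⁹, x¹², x¹³, x¹¹, x¹⁰, x¹⁴, x¹⁵} are distinct. Hence |G| = 16.

Answer: 16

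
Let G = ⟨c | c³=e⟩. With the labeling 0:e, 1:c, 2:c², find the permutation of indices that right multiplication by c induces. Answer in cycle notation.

(0 1 2)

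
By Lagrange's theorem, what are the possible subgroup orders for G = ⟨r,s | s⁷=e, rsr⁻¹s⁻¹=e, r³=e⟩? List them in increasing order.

|G| = 21 = 3 · 7. By Lagrange's theorem the order of any subgroup divides 21; the divisors of 21 are 1, 3, 7, 21.

Answer: 1, 3, 7, 21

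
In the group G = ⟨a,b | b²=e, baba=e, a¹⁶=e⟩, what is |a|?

Compute successive powers until reaching e:
  a¹ = a, a² = a², a³ = a³, a⁴ = a⁴, a⁵ = a⁵, a⁶ = a⁶, a⁷ = a⁷, a⁸ = a⁸, a⁹ = a⁹, a¹⁰ = a¹⁰, a¹¹ = a¹¹, a¹² = a¹², a¹³ = a¹³, a¹⁴ = a¹⁴, a¹⁵ = a¹⁵, a¹⁶ = e.
The smallest positive k with aᵏ = e is 16.

Answer: 16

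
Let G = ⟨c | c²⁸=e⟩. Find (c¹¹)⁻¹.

The order of (c¹¹) is 28 (smallest k with (c¹¹)ᵏ = e), so (c¹¹)⁻¹ = (c¹¹)²⁷ = c¹⁷.
Check: (c¹¹) · (c¹⁷) → (c¹¹) · c¹⁷ = e, giving e as required.

Answer: c¹⁷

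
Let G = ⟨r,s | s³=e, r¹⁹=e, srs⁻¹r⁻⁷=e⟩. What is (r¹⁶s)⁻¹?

The order of (r¹⁶s) is 3 (smallest k with (r¹⁶s)ᵏ = e), so (r¹⁶s)⁻¹ = (r¹⁶s)² = r¹⁴s².
Check: (r¹⁶s) · (r¹⁴s²) → (r¹⁶s) · r¹⁴ = s;   s · s² = e, giving e as required.

Answer: r¹⁴s²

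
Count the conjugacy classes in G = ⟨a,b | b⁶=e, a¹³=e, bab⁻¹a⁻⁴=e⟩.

The conjugacy classes (representative and size) are:
  [e] (size 1), [a⁴] (size 6), [a¹¹] (size 6), [a⁷b] (size 13), [a⁸b²] (size 13), [a¹²b³] (size 13), [a⁵b⁴] (size 13), [a¹¹b⁵] (size 13).
Class equation: 1 + 6 + 6 + 13 + 13 + 13 + 13 + 13 = 78 = |G|. So G has 8 conjugacy classes.

Answer: 8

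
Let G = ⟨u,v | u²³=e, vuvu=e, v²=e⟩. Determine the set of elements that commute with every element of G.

An element z ∈ Z(G) iff z commutes with every generator.
For example e is central: e·u = u = u·e; e·v = v = v·e.
Whereas u ∉ Z(G) since u·v = uv ≠ u²²v = v·u.
Checking each of the 46 elements this way gives Z(G) = {e}, of order 1.

Answer: {e}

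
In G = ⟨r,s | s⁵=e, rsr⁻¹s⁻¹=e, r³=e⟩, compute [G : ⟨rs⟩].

First find ord(rs) by computing successive powers:
  (rs)¹ = rs, (rs)² = r²s², (rs)³ = s³, (rs)⁴ = rs⁴, (rs)⁵ = r², (rs)⁶ = s, (rs)⁷ = rs², (rs)⁸ = r²s³, (rs)⁹ = s⁴, (rs)¹⁰ = r, (rs)¹¹ = r²s, (rs)¹² = s², (rs)¹³ = rs³, (rs)¹⁴ = r²s⁴, (rs)¹⁵ = e.
So |⟨rs⟩| = ord(rs) = 15. With |G| = 15, by Lagrange [G : ⟨rs⟩] = 15/15 = 1.

Answer: 1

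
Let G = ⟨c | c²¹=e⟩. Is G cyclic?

|G| = 21. The element c has order 21 (its powers give 21 distinct elements), so ⟨c⟩ = G and G is cyclic.

Answer: Yes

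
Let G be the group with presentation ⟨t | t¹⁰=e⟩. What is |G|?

G is generated by a single element, so G is cyclic. The relator gives t¹⁰ = e and no smaller power is forced to be e, so the 10 powers {e, t, t², t³, t⁴, t⁵, t⁶, t⁷, t⁸, t⁹} are distinct. Hence |G| = 10.

Answer: 10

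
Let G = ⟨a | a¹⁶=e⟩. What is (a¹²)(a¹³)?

Compute (a¹²) · (a¹³) by multiplying left to right and reducing via the relations at each step:
  (a¹²) · a¹³ = a⁹

Answer: a⁹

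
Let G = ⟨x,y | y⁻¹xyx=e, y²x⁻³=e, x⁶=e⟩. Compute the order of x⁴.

Compute successive powers until reaching e:
  (x⁴)¹ = x⁴, (x⁴)² = x², (x⁴)³ = e.
The smallest positive k with (x⁴)ᵏ = e is 3.

Answer: 3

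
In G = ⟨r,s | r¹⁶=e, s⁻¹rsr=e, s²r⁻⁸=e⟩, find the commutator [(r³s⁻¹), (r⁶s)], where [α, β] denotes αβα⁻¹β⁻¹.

[(r³s⁻¹), (r⁶s)] = (r³s⁻¹)·(r⁶s)·(r³s⁻¹)⁻¹·(r⁶s)⁻¹.
  (r³s⁻¹) · (r⁶s) = r¹³
  (r¹³) · (r³s) = s
  s · (r⁶s⁻¹) = r¹⁰

Answer: r¹⁰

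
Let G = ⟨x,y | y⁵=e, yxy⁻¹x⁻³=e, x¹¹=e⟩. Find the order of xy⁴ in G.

Compute successive powers until reaching e:
  (xy⁴)¹ = xy⁴, (xy⁴)² = x⁵y³, (xy⁴)³ = x¹⁰y², (xy⁴)⁴ = x⁸y, (xy⁴)⁵ = e.
The smallest positive k with (xy⁴)ᵏ = e is 5.

Answer: 5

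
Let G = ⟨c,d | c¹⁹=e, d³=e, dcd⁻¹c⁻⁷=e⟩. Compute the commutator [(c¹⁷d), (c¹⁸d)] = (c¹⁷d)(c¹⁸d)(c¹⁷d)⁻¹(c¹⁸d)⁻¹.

[(c¹⁷d), (c¹⁸d)] = (c¹⁷d)·(c¹⁸d)·(c¹⁷d)⁻¹·(c¹⁸d)⁻¹.
  (c¹⁷d) · (c¹⁸d) = c¹⁰d²
  (c¹⁰d²) · (c³d²) = c⁵d
  (c⁵d) · (c¹¹d²) = c⁶

Answer: c⁶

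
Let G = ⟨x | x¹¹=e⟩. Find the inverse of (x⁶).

The order of (x⁶) is 11 (smallest k with (x⁶)ᵏ = e), so (x⁶)⁻¹ = (x⁶)¹⁰ = x⁵.
Check: (x⁶) · (x⁵) → (x⁶) · x⁵ = e, giving e as required.

Answer: x⁵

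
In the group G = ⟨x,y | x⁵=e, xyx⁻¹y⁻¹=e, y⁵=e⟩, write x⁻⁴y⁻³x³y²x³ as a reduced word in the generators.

Multiply left to right, reducing at each step:
  x · y⁻³ = xy²
  (xy²) · x³ = x⁴y²
  (x⁴y²) · y² = x⁴y⁴
  (x⁴y⁴) · x³ = x²y⁴

Answer: x²y⁴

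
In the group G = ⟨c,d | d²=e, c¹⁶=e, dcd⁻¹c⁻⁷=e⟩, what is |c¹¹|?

Compute successive powers until reaching e:
  (c¹¹)¹ = c¹¹, (c¹¹)² = c⁶, (c¹¹)³ = c, (c¹¹)⁴ = c¹², (c¹¹)⁵ = c⁷, (c¹¹)⁶ = c², (c¹¹)⁷ = c¹³, (c¹¹)⁸ = c⁸, (c¹¹)⁹ = c³, (c¹¹)¹⁰ = c¹⁴, (c¹¹)¹¹ = c⁹, (c¹¹)¹² = c⁴, (c¹¹)¹³ = c¹⁵, (c¹¹)¹⁴ = c¹⁰, (c¹¹)¹⁵ = c⁵, (c¹¹)¹⁶ = e.
The smallest positive k with (c¹¹)ᵏ = e is 16.

Answer: 16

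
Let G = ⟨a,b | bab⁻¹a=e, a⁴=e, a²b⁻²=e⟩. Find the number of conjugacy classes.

The conjugacy classes (representative and size) are:
  [e] (size 1), [a³] (size 2), [a²] (size 1), [b⁻¹] (size 2), [ab] (size 2).
Class equation: 1 + 2 + 1 + 2 + 2 = 8 = |G|. So G has 5 conjugacy classes.

Answer: 5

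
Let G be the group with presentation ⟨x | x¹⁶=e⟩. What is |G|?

G is generated by a single element, so G is cyclic. The relator gives x¹⁶ = e and no smaller power is forced to be e, so the 16 powers {e, x, x², x³, x⁴, x⁵, x⁶, x⁷, x⁸, x⁹, x¹², x¹³, x¹¹, x¹⁰, x¹⁴, x¹⁵} are distinct. Hence |G| = 16.

Answer: 16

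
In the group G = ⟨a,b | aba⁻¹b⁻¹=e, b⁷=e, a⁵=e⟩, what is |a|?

Compute successive powers until reaching e:
  a¹ = a, a² = a², a³ = a³, a⁴ = a⁴, a⁵ = e.
The smallest positive k with aᵏ = e is 5.

Answer: 5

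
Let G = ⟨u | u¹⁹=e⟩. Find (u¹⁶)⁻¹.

The order of (u¹⁶) is 19 (smallest k with (u¹⁶)ᵏ = e), so (u¹⁶)⁻¹ = (u¹⁶)¹⁸ = u³.
Check: (u¹⁶) · (u³) → (u¹⁶) · u³ = e, giving e as required.

Answer: u³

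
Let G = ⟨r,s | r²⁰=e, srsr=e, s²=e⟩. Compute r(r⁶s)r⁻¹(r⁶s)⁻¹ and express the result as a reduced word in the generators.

[r, (r⁶s)] = r·(r⁶s)·r⁻¹·(r⁶s)⁻¹.
  r · (r⁶s) = r⁷s
  (r⁷s) · (r¹⁹) = r⁸s
  (r⁸s) · (r⁶s) = r²

Answer: r²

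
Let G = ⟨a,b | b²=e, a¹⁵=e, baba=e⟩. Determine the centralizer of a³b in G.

⟨a³b⟩ ⊆ C_G(a³b) since powers of a³b commute with a³b; so |C_G(a³b)| ≥ |⟨a³b⟩| = 2.
By orbit–stabilizer, |C_G(a³b)| = |G| / |conj. class of a³b| = 30 / 15 = 2.
The 2 elements commuting with a³b are {e, a³b}.

Answer: {e, a³b}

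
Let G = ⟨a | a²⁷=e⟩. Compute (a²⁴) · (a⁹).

Compute (a²⁴) · (a⁹) by multiplying left to right and reducing via the relations at each step:
  (a²⁴) · a⁹ = a⁶

Answer: a⁶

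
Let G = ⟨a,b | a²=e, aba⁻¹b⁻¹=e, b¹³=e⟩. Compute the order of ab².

Compute successive powers until reaching e:
  (ab²)¹ = ab², (ab²)² = b⁴, (ab²)³ = ab⁶, (ab²)⁴ = b⁸, (ab²)⁵ = ab¹⁰, (ab²)⁶ = b¹², (ab²)⁷ = ab, (ab²)⁸ = b³, (ab²)⁹ = ab⁵, (ab²)¹⁰ = b⁷, (ab²)¹¹ = ab⁹, (ab²)¹² = b¹¹, (ab²)¹³ = a, (ab²)¹⁴ = b², (ab²)¹⁵ = ab⁴, (ab²)¹⁶ = b⁶, (ab²)¹⁷ = ab⁸, (ab²)¹⁸ = b¹⁰, (ab²)¹⁹ = ab¹², (ab²)²⁰ = b, (ab²)²¹ = ab³, (ab²)²² = b⁵, (ab²)²³ = ab⁷, (ab²)²⁴ = b⁹, (ab²)²⁵ = ab¹¹, (ab²)²⁶ = e.
The smallest positive k with (ab²)ᵏ = e is 26.

Answer: 26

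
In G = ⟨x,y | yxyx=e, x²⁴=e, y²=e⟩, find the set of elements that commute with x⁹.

⟨x⁹⟩ ⊆ C_G(x⁹) since powers of x⁹ commute with x⁹; so |C_G(x⁹)| ≥ |⟨x⁹⟩| = 8.
By orbit–stabilizer, |C_G(x⁹)| = |G| / |conj. class of x⁹| = 48 / 2 = 24.
The 24 elements commuting with x⁹ are {e, x, x², x³, x⁴, x⁵, x⁶, x⁷, x⁸, x⁹, x¹⁰, x¹¹, x¹², x¹³, x¹⁴, x¹⁵, x¹⁶, x¹⁷, x¹⁸, x¹⁹, x²⁰, x²¹, x²², x²³}.

Answer: {e, x, x², x³, x⁴, x⁵, x⁶, x⁷, x⁸, x⁹, x¹⁰, x¹¹, x¹², x¹³, x¹⁴, x¹⁵, x¹⁶, x¹⁷, x¹⁸, x¹⁹, x²⁰, x²¹, x²², x²³}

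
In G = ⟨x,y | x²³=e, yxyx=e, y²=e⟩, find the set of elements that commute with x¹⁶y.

⟨x¹⁶y⟩ ⊆ C_G(x¹⁶y) since powers of x¹⁶y commute with x¹⁶y; so |C_G(x¹⁶y)| ≥ |⟨x¹⁶y⟩| = 2.
By orbit–stabilizer, |C_G(x¹⁶y)| = |G| / |conj. class of x¹⁶y| = 46 / 23 = 2.
The 2 elements commuting with x¹⁶y are {e, x¹⁶y}.

Answer: {e, x¹⁶y}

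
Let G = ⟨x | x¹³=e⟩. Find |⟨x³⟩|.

|⟨x³⟩| equals the order of x³. Compute successive powers until reaching e:
  (x³)¹ = x³, (x³)² = x⁶, (x³)³ = x⁹, (x³)⁴ = x¹², (x³)⁵ = x², (x³)⁶ = x⁵, (x³)⁷ = x⁸, (x³)⁸ = x¹¹, (x³)⁹ = x, (x³)¹⁰ = x⁴, (x³)¹¹ = x⁷, (x³)¹² = x¹⁰, (x³)¹³ = e.
The smallest positive k with (x³)ᵏ = e is 13, so |⟨x³⟩| = 13.

Answer: 13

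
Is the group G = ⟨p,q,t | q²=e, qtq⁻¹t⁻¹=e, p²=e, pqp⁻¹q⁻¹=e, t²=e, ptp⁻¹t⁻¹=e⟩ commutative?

Each pair of generators commutes: p·q = pq = q·p; p·t = pt = t·p; q·t = qt = t·q. Since the generators pairwise commute, every element of G commutes with every other, so G is abelian.

Answer: Yes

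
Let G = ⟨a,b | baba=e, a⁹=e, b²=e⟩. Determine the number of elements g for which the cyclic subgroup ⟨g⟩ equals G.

⟨g⟩ = G would require ord(g) = |G| = 18, but the maximum element order in G is 9 < 18. So G is not cyclic and no single element generates it: the count is 0.

Answer: 0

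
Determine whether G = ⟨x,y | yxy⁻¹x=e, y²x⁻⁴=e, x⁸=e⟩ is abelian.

x·y = xy but y·x = x³y⁻¹, so x·y ≠ y·x and G is not abelian.

Answer: No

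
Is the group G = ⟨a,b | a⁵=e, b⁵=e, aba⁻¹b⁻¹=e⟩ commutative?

Each pair of generators commutes: a·b = ab = b·a. Since the generators pairwise commute, every element of G commutes with every other, so G is abelian.

Answer: Yes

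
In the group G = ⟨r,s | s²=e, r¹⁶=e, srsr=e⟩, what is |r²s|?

Compute successive powers until reaching e:
  (r²s)¹ = r²s, (r²s)² = e.
The smallest positive k with (r²s)ᵏ = e is 2.

Answer: 2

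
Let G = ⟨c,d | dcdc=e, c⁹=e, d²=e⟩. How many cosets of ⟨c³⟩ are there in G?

First find ord(c³) by computing successive powers:
  (c³)¹ = c³, (c³)² = c⁶, (c³)³ = e.
So |⟨c³⟩| = ord(c³) = 3. With |G| = 18, by Lagrange [G : ⟨c³⟩] = 18/3 = 6.

Answer: 6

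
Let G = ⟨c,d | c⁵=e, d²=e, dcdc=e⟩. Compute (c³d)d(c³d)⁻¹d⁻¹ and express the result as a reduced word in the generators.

[(c³d), d] = (c³d)·d·(c³d)⁻¹·d⁻¹.
  (c³d) · d = c³
  (c³) · (c³d) = cd
  (cd) · d = c

Answer: c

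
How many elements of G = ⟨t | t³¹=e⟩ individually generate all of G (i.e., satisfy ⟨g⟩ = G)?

G is cyclic of order 31. An element generates G iff its order is 31, and a cyclic group of order 31 has exactly φ(31) = 30 such elements.

Answer: 30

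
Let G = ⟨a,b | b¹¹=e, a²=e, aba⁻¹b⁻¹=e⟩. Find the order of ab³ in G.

Compute successive powers until reaching e:
  (ab³)¹ = ab³, (ab³)² = b⁶, (ab³)³ = ab⁹, (ab³)⁴ = b, (ab³)⁵ = ab⁴, (ab³)⁶ = b⁷, (ab³)⁷ = ab¹⁰, (ab³)⁸ = b², (ab³)⁹ = ab⁵, (ab³)¹⁰ = b⁸, (ab³)¹¹ = a, (ab³)¹² = b³, (ab³)¹³ = ab⁶, (ab³)¹⁴ = b⁹, (ab³)¹⁵ = ab, (ab³)¹⁶ = b⁴, (ab³)¹⁷ = ab⁷, (ab³)¹⁸ = b¹⁰, (ab³)¹⁹ = ab², (ab³)²⁰ = b⁵, (ab³)²¹ = ab⁸, (ab³)²² = e.
The smallest positive k with (ab³)ᵏ = e is 22.

Answer: 22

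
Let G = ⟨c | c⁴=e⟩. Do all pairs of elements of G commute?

G has a single generator, so G is cyclic and hence abelian.

Answer: Yes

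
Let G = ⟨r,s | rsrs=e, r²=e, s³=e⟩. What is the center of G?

An element z ∈ Z(G) iff z commutes with every generator.
For example e is central: e·r = r = r·e; e·s = s = s·e.
Whereas r ∉ Z(G) since r·s = rs ≠ rs² = s·r.
Checking each of the 6 elements this way gives Z(G) = {e}, of order 1.

Answer: {e}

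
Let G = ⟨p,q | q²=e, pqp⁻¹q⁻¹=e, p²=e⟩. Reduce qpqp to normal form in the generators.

Multiply left to right, reducing at each step:
  q · p = pq
  (pq) · q = p
  p · p = e

Answer: e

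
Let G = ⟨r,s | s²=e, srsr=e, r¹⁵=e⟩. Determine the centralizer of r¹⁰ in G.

⟨r¹⁰⟩ ⊆ C_G(r¹⁰) since powers of r¹⁰ commute with r¹⁰; so |C_G(r¹⁰)| ≥ |⟨r¹⁰⟩| = 3.
By orbit–stabilizer, |C_G(r¹⁰)| = |G| / |conj. class of r¹⁰| = 30 / 2 = 15.
The 15 elements commuting with r¹⁰ are {e, r, r², r³, r⁴, r⁵, r⁶, r⁷, r⁸, r⁹, r¹⁰, r¹¹, r¹², r¹³, r¹⁴}.

Answer: {e, r, r², r³, r⁴, r⁵, r⁶, r⁷, r⁸, r⁹, r¹⁰, r¹¹, r¹², r¹³, r¹⁴}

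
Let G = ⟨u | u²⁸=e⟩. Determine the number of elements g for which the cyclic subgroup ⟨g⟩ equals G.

G is cyclic of order 28. An element generates G iff its order is 28, and a cyclic group of order 28 has exactly φ(28) = 12 such elements.

Answer: 12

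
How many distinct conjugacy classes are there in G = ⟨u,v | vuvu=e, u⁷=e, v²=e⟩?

The conjugacy classes (representative and size) are:
  [e] (size 1), [u⁶] (size 2), [u⁵] (size 2), [u⁴] (size 2), [uv] (size 7).
Class equation: 1 + 2 + 2 + 2 + 7 = 14 = |G|. So G has 5 conjugacy classes.

Answer: 5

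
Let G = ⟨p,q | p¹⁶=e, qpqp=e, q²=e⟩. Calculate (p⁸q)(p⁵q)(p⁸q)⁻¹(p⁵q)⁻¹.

[(p⁸q), (p⁵q)] = (p⁸q)·(p⁵q)·(p⁸q)⁻¹·(p⁵q)⁻¹.
  (p⁸q) · (p⁵q) = p³
  (p³) · (p⁸q) = p¹¹q
  (p¹¹q) · (p⁵q) = p⁶

Answer: p⁶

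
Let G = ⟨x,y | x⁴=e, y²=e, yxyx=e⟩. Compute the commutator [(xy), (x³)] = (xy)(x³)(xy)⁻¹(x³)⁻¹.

[(xy), (x³)] = (xy)·(x³)·(xy)⁻¹·(x³)⁻¹.
  (xy) · (x³) = x²y
  (x²y) · (xy) = x
  x · x = x²

Answer: x²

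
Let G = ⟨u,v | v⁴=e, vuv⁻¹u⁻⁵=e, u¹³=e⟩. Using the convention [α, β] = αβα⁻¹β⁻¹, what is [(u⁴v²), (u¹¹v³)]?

[(u⁴v²), (u¹¹v³)] = (u⁴v²)·(u¹¹v³)·(u⁴v²)⁻¹·(u¹¹v³)⁻¹.
  (u⁴v²) · (u¹¹v³) = u⁶v
  (u⁶v) · (u⁴v²) = v³
  (v³) · (u¹⁰v) = u²

Answer: u²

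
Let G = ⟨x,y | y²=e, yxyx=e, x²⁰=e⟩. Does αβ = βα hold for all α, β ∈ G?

x·y = xy but y·x = x¹⁹y, so x·y ≠ y·x and G is not abelian.

Answer: No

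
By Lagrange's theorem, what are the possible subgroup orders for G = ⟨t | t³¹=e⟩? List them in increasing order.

|G| = 31 = 31. By Lagrange's theorem the order of any subgroup divides 31; the divisors of 31 are 1, 31.

Answer: 1, 31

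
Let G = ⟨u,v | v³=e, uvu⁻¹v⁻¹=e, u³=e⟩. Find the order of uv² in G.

Compute successive powers until reaching e:
  (uv²)¹ = uv², (uv²)² = u²v, (uv²)³ = e.
The smallest positive k with (uv²)ᵏ = e is 3.

Answer: 3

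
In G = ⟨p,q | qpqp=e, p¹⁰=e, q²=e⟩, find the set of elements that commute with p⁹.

⟨p⁹⟩ ⊆ C_G(p⁹) since powers of p⁹ commute with p⁹; so |C_G(p⁹)| ≥ |⟨p⁹⟩| = 10.
By orbit–stabilizer, |C_G(p⁹)| = |G| / |conj. class of p⁹| = 20 / 2 = 10.
The 10 elements commuting with p⁹ are {e, p, p², p³, p⁴, p⁵, p⁶, p⁷, p⁸, p⁹}.

Answer: {e, p, p², p³, p⁴, p⁵, p⁶, p⁷, p⁸, p⁹}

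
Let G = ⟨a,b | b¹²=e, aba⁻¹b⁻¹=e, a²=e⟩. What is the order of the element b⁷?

Compute successive powers until reaching e:
  (b⁷)¹ = b⁷, (b⁷)² = b², (b⁷)³ = b⁹, (b⁷)⁴ = b⁴, (b⁷)⁵ = b¹¹, (b⁷)⁶ = b⁶, (b⁷)⁷ = b, (b⁷)⁸ = b⁸, (b⁷)⁹ = b³, (b⁷)¹⁰ = b¹⁰, (b⁷)¹¹ = b⁵, (b⁷)¹² = e.
The smallest positive k with (b⁷)ᵏ = e is 12.

Answer: 12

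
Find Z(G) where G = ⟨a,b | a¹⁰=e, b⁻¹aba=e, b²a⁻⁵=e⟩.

An element z ∈ Z(G) iff z commutes with every generator.
For example a⁵ is central: (a⁵)·a = a⁶ = a·(a⁵); (a⁵)·b = b⁻¹ = b·(a⁵).
Whereas a ∉ Z(G) since a·b = ab ≠ a⁴b⁻¹ = b·a.
Checking each of the 20 elements this way gives Z(G) = {e, a⁵}, of order 2.

Answer: {e, a⁵}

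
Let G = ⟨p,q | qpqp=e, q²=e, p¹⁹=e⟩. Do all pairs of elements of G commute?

p·q = pq but q·p = p¹⁸q, so p·q ≠ q·p and G is not abelian.

Answer: No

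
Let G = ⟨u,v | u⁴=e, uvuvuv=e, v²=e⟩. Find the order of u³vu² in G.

Compute successive powers until reaching e:
  (u³vu²)¹ = u³vu², (u³vu²)² = u²vu, (u³vu²)³ = e.
The smallest positive k with (u³vu²)ᵏ = e is 3.

Answer: 3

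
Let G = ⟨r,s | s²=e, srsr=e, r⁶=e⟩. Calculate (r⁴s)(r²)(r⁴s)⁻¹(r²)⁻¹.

[(r⁴s), (r²)] = (r⁴s)·(r²)·(r⁴s)⁻¹·(r²)⁻¹.
  (r⁴s) · (r²) = r²s
  (r²s) · (r⁴s) = r⁴
  (r⁴) · (r⁴) = r²

Answer: r²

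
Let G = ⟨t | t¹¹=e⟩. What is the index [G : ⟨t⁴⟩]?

First find ord(t⁴) by computing successive powers:
  (t⁴)¹ = t⁴, (t⁴)² = t⁸, (t⁴)³ = t, (t⁴)⁴ = t⁵, (t⁴)⁵ = t⁹, (t⁴)⁶ = t², (t⁴)⁷ = t⁶, (t⁴)⁸ = t¹⁰, (t⁴)⁹ = t³, (t⁴)¹⁰ = t⁷, (t⁴)¹¹ = e.
So |⟨t⁴⟩| = ord(t⁴) = 11. With |G| = 11, by Lagrange [G : ⟨t⁴⟩] = 11/11 = 1.

Answer: 1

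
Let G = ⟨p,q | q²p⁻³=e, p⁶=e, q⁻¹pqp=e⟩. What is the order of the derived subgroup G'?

G' = [G, G] is generated by all commutators. The generator-pair commutators are: [p, q] = p².
The subgroup they normally generate is {e, p², p⁴}, of order 3.
Check: |G/G'| = 12/3 = 4 is the order of the abelianisation.

Answer: 3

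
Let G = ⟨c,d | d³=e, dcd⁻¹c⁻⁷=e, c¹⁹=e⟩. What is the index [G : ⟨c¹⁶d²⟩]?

First find ord(c¹⁶d²) by computing successive powers:
  (c¹⁶d²)¹ = c¹⁶d², (c¹⁶d²)² = c²d, (c¹⁶d²)³ = e.
So |⟨c¹⁶d²⟩| = ord(c¹⁶d²) = 3. With |G| = 57, by Lagrange [G : ⟨c¹⁶d²⟩] = 57/3 = 19.

Answer: 19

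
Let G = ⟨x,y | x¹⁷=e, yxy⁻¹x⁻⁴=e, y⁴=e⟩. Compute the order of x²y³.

Compute successive powers until reaching e:
  (x²y³)¹ = x²y³, (x²y³)² = x¹¹y², (x²y³)³ = x⁹y, (x²y³)⁴ = e.
The smallest positive k with (x²y³)ᵏ = e is 4.

Answer: 4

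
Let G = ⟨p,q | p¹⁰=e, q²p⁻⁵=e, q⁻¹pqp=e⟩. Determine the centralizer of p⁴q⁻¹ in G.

⟨p⁴q⁻¹⟩ ⊆ C_G(p⁴q⁻¹) since powers of p⁴q⁻¹ commute with p⁴q⁻¹; so |C_G(p⁴q⁻¹)| ≥ |⟨p⁴q⁻¹⟩| = 4.
By orbit–stabilizer, |C_G(p⁴q⁻¹)| = |G| / |conj. class of p⁴q⁻¹| = 20 / 5 = 4.
The 4 elements commuting with p⁴q⁻¹ are {e, p⁵, p⁴q, p⁴q⁻¹}.

Answer: {e, p⁵, p⁴q, p⁴q⁻¹}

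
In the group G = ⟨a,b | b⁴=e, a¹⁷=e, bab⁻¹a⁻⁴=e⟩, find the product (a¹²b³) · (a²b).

Compute (a¹²b³) · (a²b) by multiplying left to right and reducing via the relations at each step:
  (a¹²b³) · a² = a⁴b³
  (a⁴b³) · b = a⁴

Answer: a⁴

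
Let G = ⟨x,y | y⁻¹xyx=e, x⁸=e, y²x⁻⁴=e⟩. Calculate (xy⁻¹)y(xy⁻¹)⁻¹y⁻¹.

[(xy⁻¹), y] = (xy⁻¹)·y·(xy⁻¹)⁻¹·y⁻¹.
  (xy⁻¹) · y = x
  x · (xy) = x²y
  (x²y) · (y⁻¹) = x²

Answer: x²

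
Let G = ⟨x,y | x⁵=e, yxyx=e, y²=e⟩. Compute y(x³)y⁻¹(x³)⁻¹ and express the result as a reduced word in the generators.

[y, (x³)] = y·(x³)·y⁻¹·(x³)⁻¹.
  y · (x³) = x²y
  (x²y) · y = x²
  (x²) · (x²) = x⁴

Answer: x⁴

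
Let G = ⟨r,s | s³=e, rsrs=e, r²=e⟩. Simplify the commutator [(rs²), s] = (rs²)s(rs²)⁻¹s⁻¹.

[(rs²), s] = (rs²)·s·(rs²)⁻¹·s⁻¹.
  (rs²) · s = r
  r · (rs²) = s²
  (s²) · (s²) = s

Answer: s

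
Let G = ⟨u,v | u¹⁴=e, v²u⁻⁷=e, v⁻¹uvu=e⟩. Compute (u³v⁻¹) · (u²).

Compute (u³v⁻¹) · (u²) by multiplying left to right and reducing via the relations at each step:
  (u³v⁻¹) · u² = uv⁻¹

Answer: uv⁻¹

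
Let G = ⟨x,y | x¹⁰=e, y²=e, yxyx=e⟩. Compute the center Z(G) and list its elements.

An element z ∈ Z(G) iff z commutes with every generator.
For example x⁵ is central: (x⁵)·x = x⁶ = x·(x⁵); (x⁵)·y = x⁵y = y·(x⁵).
Whereas x ∉ Z(G) since x·y = xy ≠ x⁹y = y·x.
Checking each of the 20 elements this way gives Z(G) = {e, x⁵}, of order 2.

Answer: {e, x⁵}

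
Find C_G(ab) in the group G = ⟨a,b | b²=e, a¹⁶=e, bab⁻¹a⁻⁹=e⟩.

⟨ab⟩ ⊆ C_G(ab) since powers of ab commute with ab; so |C_G(ab)| ≥ |⟨ab⟩| = 16.
By orbit–stabilizer, |C_G(ab)| = |G| / |conj. class of ab| = 32 / 2 = 16.
The 16 elements commuting with ab are {e, a², a⁴, a⁶, a⁸, a¹⁰, a¹², a¹⁴, a⁹b, ab, a¹¹b, a³b, a¹³b, a⁵b, a¹⁵b, a⁷b}.

Answer: {e, a², a⁴, a⁶, a⁸, a¹⁰, a¹², a¹⁴, a⁹b, ab, a¹¹b, a³b, a¹³b, a⁵b, a¹⁵b, a⁷b}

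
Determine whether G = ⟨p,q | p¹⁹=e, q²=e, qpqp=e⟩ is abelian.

p·q = pq but q·p = p¹⁸q, so p·q ≠ q·p and G is not abelian.

Answer: No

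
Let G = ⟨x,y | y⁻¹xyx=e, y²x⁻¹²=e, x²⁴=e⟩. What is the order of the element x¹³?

Compute successive powers until reaching e:
  (x¹³)¹ = x¹³, (x¹³)² = x², (x¹³)³ = x¹⁵, (x¹³)⁴ = x⁴, (x¹³)⁵ = x¹⁷, (x¹³)⁶ = x⁶, (x¹³)⁷ = x¹⁹, (x¹³)⁸ = x⁸, (x¹³)⁹ = x²¹, (x¹³)¹⁰ = x¹⁰, (x¹³)¹¹ = x²³, (x¹³)¹² = x¹², (x¹³)¹³ = x, (x¹³)¹⁴ = x¹⁴, (x¹³)¹⁵ = x³, (x¹³)¹⁶ = x¹⁶, (x¹³)¹⁷ = x⁵, (x¹³)¹⁸ = x¹⁸, (x¹³)¹⁹ = x⁷, (x¹³)²⁰ = x²⁰, (x¹³)²¹ = x⁹, (x¹³)²² = x²², (x¹³)²³ = x¹¹, (x¹³)²⁴ = e.
The smallest positive k with (x¹³)ᵏ = e is 24.

Answer: 24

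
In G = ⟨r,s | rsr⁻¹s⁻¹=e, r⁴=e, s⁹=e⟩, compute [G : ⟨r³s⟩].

First find ord(r³s) by computing successive powers:
  (r³s)¹ = r³s, (r³s)² = r²s², (r³s)³ = rs³, (r³s)⁴ = s⁴, (r³s)⁵ = r³s⁵, (r³s)⁶ = r²s⁶, (r³s)⁷ = rs⁷, (r³s)⁸ = s⁸, (r³s)⁹ = r³, (r³s)¹⁰ = r²s, (r³s)¹¹ = rs², (r³s)¹² = s³, (r³s)¹³ = r³s⁴, (r³s)¹⁴ = r²s⁵, (r³s)¹⁵ = rs⁶, (r³s)¹⁶ = s⁷, (r³s)¹⁷ = r³s⁸, (r³s)¹⁸ = r², (r³s)¹⁹ = rs, (r³s)²⁰ = s², (r³s)²¹ = r³s³, (r³s)²² = r²s⁴, (r³s)²³ = rs⁵, (r³s)²⁴ = s⁶, (r³s)²⁵ = r³s⁷, (r³s)²⁶ = r²s⁸, (r³s)²⁷ = r, (r³s)²⁸ = s, (r³s)²⁹ = r³s², (r³s)³⁰ = r²s³, (r³s)³¹ = rs⁴, (r³s)³² = s⁵, (r³s)³³ = r³s⁶, (r³s)³⁴ = r²s⁷, (r³s)³⁵ = rs⁸, (r³s)³⁶ = e.
So |⟨r³s⟩| = ord(r³s) = 36. With |G| = 36, by Lagrange [G : ⟨r³s⟩] = 36/36 = 1.

Answer: 1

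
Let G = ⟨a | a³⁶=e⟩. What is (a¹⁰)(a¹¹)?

Compute (a¹⁰) · (a¹¹) by multiplying left to right and reducing via the relations at each step:
  (a¹⁰) · a¹¹ = a²¹

Answer: a²¹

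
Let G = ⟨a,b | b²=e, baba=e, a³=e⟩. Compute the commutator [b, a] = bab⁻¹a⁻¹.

[b, a] = b·a·b⁻¹·a⁻¹.
  b · a = a²b
  (a²b) · b = a²
  (a²) · (a²) = a

Answer: a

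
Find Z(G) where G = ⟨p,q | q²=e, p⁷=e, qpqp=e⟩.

An element z ∈ Z(G) iff z commutes with every generator.
For example e is central: e·p = p = p·e; e·q = q = q·e.
Whereas p ∉ Z(G) since p·q = pq ≠ p⁶q = q·p.
Checking each of the 14 elements this way gives Z(G) = {e}, of order 1.

Answer: {e}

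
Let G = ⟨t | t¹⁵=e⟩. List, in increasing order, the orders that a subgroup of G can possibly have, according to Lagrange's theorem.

|G| = 15 = 3 · 5. By Lagrange's theorem the order of any subgroup divides 15; the divisors of 15 are 1, 3, 5, 15.

Answer: 1, 3, 5, 15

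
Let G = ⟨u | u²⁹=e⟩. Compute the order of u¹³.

Compute successive powers until reaching e:
  (u¹³)¹ = u¹³, (u¹³)² = u²⁶, (u¹³)³ = u¹⁰, (u¹³)⁴ = u²³, (u¹³)⁵ = u⁷, (u¹³)⁶ = u²⁰, (u¹³)⁷ = u⁴, (u¹³)⁸ = u¹⁷, (u¹³)⁹ = u, (u¹³)¹⁰ = u¹⁴, (u¹³)¹¹ = u²⁷, (u¹³)¹² = u¹¹, (u¹³)¹³ = u²⁴, (u¹³)¹⁴ = u⁸, (u¹³)¹⁵ = u²¹, (u¹³)¹⁶ = u⁵, (u¹³)¹⁷ = u¹⁸, (u¹³)¹⁸ = u², (u¹³)¹⁹ = u¹⁵, (u¹³)²⁰ = u²⁸, (u¹³)²¹ = u¹², (u¹³)²² = u²⁵, (u¹³)²³ = u⁹, (u¹³)²⁴ = u²², (u¹³)²⁵ = u⁶, (u¹³)²⁶ = u¹⁹, (u¹³)²⁷ = u³, (u¹³)²⁸ = u¹⁶, (u¹³)²⁹ = e.
The smallest positive k with (u¹³)ᵏ = e is 29.

Answer: 29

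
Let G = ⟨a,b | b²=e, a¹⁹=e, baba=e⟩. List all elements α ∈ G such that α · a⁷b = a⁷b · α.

⟨a⁷b⟩ ⊆ C_G(a⁷b) since powers of a⁷b commute with a⁷b; so |C_G(a⁷b)| ≥ |⟨a⁷b⟩| = 2.
By orbit–stabilizer, |C_G(a⁷b)| = |G| / |conj. class of a⁷b| = 38 / 19 = 2.
The 2 elements commuting with a⁷b are {e, a⁷b}.

Answer: {e, a⁷b}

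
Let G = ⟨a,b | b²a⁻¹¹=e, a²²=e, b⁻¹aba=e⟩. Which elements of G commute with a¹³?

⟨a¹³⟩ ⊆ C_G(a¹³) since powers of a¹³ commute with a¹³; so |C_G(a¹³)| ≥ |⟨a¹³⟩| = 22.
By orbit–stabilizer, |C_G(a¹³)| = |G| / |conj. class of a¹³| = 44 / 2 = 22.
The 22 elements commuting with a¹³ are {e, a, a², a³, a⁴, a⁵, a⁶, a⁷, a⁸, a⁹, a¹⁰, a¹¹, a¹², a¹³, a¹⁴, a¹⁵, a¹⁶, a¹⁷, a¹⁸, a¹⁹, a²⁰, a²¹}.

Answer: {e, a, a², a³, a⁴, a⁵, a⁶, a⁷, a⁸, a⁹, a¹⁰, a¹¹, a¹², a¹³, a¹⁴, a¹⁵, a¹⁶, a¹⁷, a¹⁸, a¹⁹, a²⁰, a²¹}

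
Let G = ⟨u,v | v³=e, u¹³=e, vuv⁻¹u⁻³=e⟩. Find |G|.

Enumerate words in the generators, reducing via the relations: the distinct elements are
  {e, u, v, uv, u², u³, u⁴, u⁵, u⁶, u⁷, u⁸, u⁹, v², uv², u²v, u³v, u¹², u¹¹, u¹⁰, u⁴v, u⁵v, u⁶v, u⁷v, u⁸v, u⁹v, u²v², u³v², u¹²v, u¹¹v, u¹⁰v, u⁴v², u⁵v², u⁶v², u⁷v², u⁸v², u⁹v², u¹²v², u¹¹v², u¹⁰v²}.
No further products give new elements, so |G| = 39.

Answer: 39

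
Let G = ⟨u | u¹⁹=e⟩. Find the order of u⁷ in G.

Compute successive powers until reaching e:
  (u⁷)¹ = u⁷, (u⁷)² = u¹⁴, (u⁷)³ = u², (u⁷)⁴ = u⁹, (u⁷)⁵ = u¹⁶, (u⁷)⁶ = u⁴, (u⁷)⁷ = u¹¹, (u⁷)⁸ = u¹⁸, (u⁷)⁹ = u⁶, (u⁷)¹⁰ = u¹³, (u⁷)¹¹ = u, (u⁷)¹² = u⁸, (u⁷)¹³ = u¹⁵, (u⁷)¹⁴ = u³, (u⁷)¹⁵ = u¹⁰, (u⁷)¹⁶ = u¹⁷, (u⁷)¹⁷ = u⁵, (u⁷)¹⁸ = u¹², (u⁷)¹⁹ = e.
The smallest positive k with (u⁷)ᵏ = e is 19.

Answer: 19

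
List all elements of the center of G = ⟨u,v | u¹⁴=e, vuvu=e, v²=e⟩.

An element z ∈ Z(G) iff z commutes with every generator.
For example u⁷ is central: (u⁷)·u = u⁸ = u·(u⁷); (u⁷)·v = u⁷v = v·(u⁷).
Whereas u ∉ Z(G) since u·v = uv ≠ u¹³v = v·u.
Checking each of the 28 elements this way gives Z(G) = {e, u⁷}, of order 2.

Answer: {e, u⁷}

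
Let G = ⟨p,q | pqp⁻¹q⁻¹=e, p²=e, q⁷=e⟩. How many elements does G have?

Enumerate words in the generators, reducing via the relations: the distinct elements are
  {e, p, q, pq, q², q³, q⁴, q⁵, q⁶, pq², pq³, pq⁴, pq⁵, pq⁶}.
No further products give new elements, so |G| = 14.

Answer: 14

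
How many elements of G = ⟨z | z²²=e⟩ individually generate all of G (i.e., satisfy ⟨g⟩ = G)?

G is cyclic of order 22. An element generates G iff its order is 22, and a cyclic group of order 22 has exactly φ(22) = 10 such elements.

Answer: 10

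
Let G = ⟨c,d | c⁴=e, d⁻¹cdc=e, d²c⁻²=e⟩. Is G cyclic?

Every cyclic group is abelian. But c·d = cd while d·c = cd⁻¹, so c·d ≠ d·c and G is not abelian. Hence G is not cyclic.

Answer: No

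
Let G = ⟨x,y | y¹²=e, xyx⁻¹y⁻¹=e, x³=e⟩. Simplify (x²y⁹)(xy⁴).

Compute (x²y⁹) · (xy⁴) by multiplying left to right and reducing via the relations at each step:
  (x²y⁹) · x = y⁹
  (y⁹) · y⁴ = y

Answer: y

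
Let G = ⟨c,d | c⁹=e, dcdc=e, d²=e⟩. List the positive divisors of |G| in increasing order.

|G| = 18 = 2 · 3². By Lagrange's theorem the order of any subgroup divides 18; the divisors of 18 are 1, 2, 3, 6, 9, 18.

Answer: 1, 2, 3, 6, 9, 18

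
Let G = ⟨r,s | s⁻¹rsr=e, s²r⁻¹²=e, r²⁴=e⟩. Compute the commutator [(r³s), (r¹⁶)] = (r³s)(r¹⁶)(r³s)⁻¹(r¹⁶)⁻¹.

[(r³s), (r¹⁶)] = (r³s)·(r¹⁶)·(r³s)⁻¹·(r¹⁶)⁻¹.
  (r³s) · (r¹⁶) = r¹¹s
  (r¹¹s) · (r³s⁻¹) = r⁸
  (r⁸) · (r⁸) = r¹⁶

Answer: r¹⁶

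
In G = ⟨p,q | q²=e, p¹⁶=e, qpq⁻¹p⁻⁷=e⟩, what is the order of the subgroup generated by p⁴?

|⟨p⁴⟩| equals the order of p⁴. Compute successive powers until reaching e:
  (p⁴)¹ = p⁴, (p⁴)² = p⁸, (p⁴)³ = p¹², (p⁴)⁴ = e.
The smallest positive k with (p⁴)ᵏ = e is 4, so |⟨p⁴⟩| = 4.

Answer: 4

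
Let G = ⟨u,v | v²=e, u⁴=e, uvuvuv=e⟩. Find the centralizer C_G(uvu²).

⟨uvu²⟩ ⊆ C_G(uvu²) since powers of uvu² commute with uvu²; so |C_G(uvu²)| ≥ |⟨uvu²⟩| = 3.
By orbit–stabilizer, |C_G(uvu²)| = |G| / |conj. class of uvu²| = 24 / 8 = 3.
The 3 elements commuting with uvu² are {e, u²vu³, uvu²}.

Answer: {e, u²vu³, uvu²}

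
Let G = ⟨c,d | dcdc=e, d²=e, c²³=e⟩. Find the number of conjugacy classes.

The conjugacy classes (representative and size) are:
  [e] (size 1), [c] (size 2), [c²¹] (size 2), [c²⁰] (size 2), [c⁴] (size 2), [c¹⁸] (size 2), [c⁶] (size 2), [c¹⁶] (size 2), [c⁸] (size 2), [c⁹] (size 2), [c¹⁰] (size 2), [c¹²] (size 2), [c¹⁸d] (size 23).
Class equation: 1 + 2 + 2 + 2 + 2 + 2 + 2 + 2 + 2 + 2 + 2 + 2 + 23 = 46 = |G|. So G has 13 conjugacy classes.

Answer: 13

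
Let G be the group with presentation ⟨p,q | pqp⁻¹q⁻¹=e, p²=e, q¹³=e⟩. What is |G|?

Enumerate words in the generators, reducing via the relations: the distinct elements are
  {e, p, q, pq, q², q³, q⁴, q⁵, q⁶, q⁷, q⁸, q⁹, pq², pq³, pq⁴, pq⁵, pq⁶, pq⁷, pq⁸, pq⁹, q¹², q¹¹, q¹⁰, pq¹², pq¹¹, pq¹⁰}.
No further products give new elements, so |G| = 26.

Answer: 26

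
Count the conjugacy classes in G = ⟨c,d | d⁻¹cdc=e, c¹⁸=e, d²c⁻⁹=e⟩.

The conjugacy classes (representative and size) are:
  [e] (size 1), [c¹⁷] (size 2), [c¹⁶] (size 2), [c³] (size 2), [c¹⁴] (size 2), [c¹³] (size 2), [c¹²] (size 2), [c¹¹] (size 2), [c¹⁰] (size 2), [c⁹] (size 1), [c⁸d] (size 9), [cd] (size 9).
Class equation: 1 + 2 + 2 + 2 + 2 + 2 + 2 + 2 + 2 + 1 + 9 + 9 = 36 = |G|. So G has 12 conjugacy classes.

Answer: 12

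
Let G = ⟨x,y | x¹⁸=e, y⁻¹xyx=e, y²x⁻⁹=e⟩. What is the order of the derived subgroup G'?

G' = [G, G] is generated by all commutators. The generator-pair commutators are: [x, y] = x².
The subgroup they normally generate is {e, x², x⁴, x⁶, x⁸, x¹⁰, x¹², x¹⁴, x¹⁶}, of order 9.
Check: |G/G'| = 36/9 = 4 is the order of the abelianisation.

Answer: 9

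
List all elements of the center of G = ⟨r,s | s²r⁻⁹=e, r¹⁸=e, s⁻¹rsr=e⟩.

An element z ∈ Z(G) iff z commutes with every generator.
For example r⁹ is central: (r⁹)·r = r¹⁰ = r·(r⁹); (r⁹)·s = s⁻¹ = s·(r⁹).
Whereas r ∉ Z(G) since r·s = rs ≠ r⁸s⁻¹ = s·r.
Checking each of the 36 elements this way gives Z(G) = {e, r⁹}, of order 2.

Answer: {e, r⁹}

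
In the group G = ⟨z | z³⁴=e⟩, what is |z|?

Compute successive powers until reaching e:
  z¹ = z, z² = z², z³ = z³, z⁴ = z⁴, z⁵ = z⁵, z⁶ = z⁶, z⁷ = z⁷, z⁸ = z⁸, z⁹ = z⁹, z¹⁰ = z¹⁰, z¹¹ = z¹¹, z¹² = z¹², z¹³ = z¹³, z¹⁴ = z¹⁴, z¹⁵ = z¹⁵, z¹⁶ = z¹⁶, z¹⁷ = z¹⁷, z¹⁸ = z¹⁸, z¹⁹ = z¹⁹, z²⁰ = z²⁰, z²¹ = z²¹, z²² = z²², z²³ = z²³, z²⁴ = z²⁴, z²⁵ = z²⁵, z²⁶ = z²⁶, z²⁷ = z²⁷, z²⁸ = z²⁸, z²⁹ = z²⁹, z³⁰ = z³⁰, z³¹ = z³¹, z³² = z³², z³³ = z³³, z³⁴ = e.
The smallest positive k with zᵏ = e is 34.

Answer: 34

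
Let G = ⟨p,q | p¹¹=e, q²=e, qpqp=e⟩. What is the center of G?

An element z ∈ Z(G) iff z commutes with every generator.
For example e is central: e·p = p = p·e; e·q = q = q·e.
Whereas p ∉ Z(G) since p·q = pq ≠ p¹⁰q = q·p.
Checking each of the 22 elements this way gives Z(G) = {e}, of order 1.

Answer: {e}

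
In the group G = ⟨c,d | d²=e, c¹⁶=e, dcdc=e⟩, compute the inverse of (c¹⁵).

The order of (c¹⁵) is 16 (smallest k with (c¹⁵)ᵏ = e), so (c¹⁵)⁻¹ = (c¹⁵)¹⁵ = c.
Check: (c¹⁵) · c → (c¹⁵) · c = e, giving e as required.

Answer: c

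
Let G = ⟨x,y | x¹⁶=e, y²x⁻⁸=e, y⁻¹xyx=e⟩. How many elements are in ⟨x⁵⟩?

|⟨x⁵⟩| equals the order of x⁵. Compute successive powers until reaching e:
  (x⁵)¹ = x⁵, (x⁵)² = x¹⁰, (x⁵)³ = x¹⁵, (x⁵)⁴ = x⁴, (x⁵)⁵ = x⁹, (x⁵)⁶ = x¹⁴, (x⁵)⁷ = x³, (x⁵)⁸ = x⁸, (x⁵)⁹ = x¹³, (x⁵)¹⁰ = x², (x⁵)¹¹ = x⁷, (x⁵)¹² = x¹², (x⁵)¹³ = x, (x⁵)¹⁴ = x⁶, (x⁵)¹⁵ = x¹¹, (x⁵)¹⁶ = e.
The smallest positive k with (x⁵)ᵏ = e is 16, so |⟨x⁵⟩| = 16.

Answer: 16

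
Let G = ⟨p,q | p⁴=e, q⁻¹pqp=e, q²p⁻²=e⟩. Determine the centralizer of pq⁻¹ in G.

⟨pq⁻¹⟩ ⊆ C_G(pq⁻¹) since powers of pq⁻¹ commute with pq⁻¹; so |C_G(pq⁻¹)| ≥ |⟨pq⁻¹⟩| = 4.
By orbit–stabilizer, |C_G(pq⁻¹)| = |G| / |conj. class of pq⁻¹| = 8 / 2 = 4.
The 4 elements commuting with pq⁻¹ are {e, p², pq, pq⁻¹}.

Answer: {e, p², pq, pq⁻¹}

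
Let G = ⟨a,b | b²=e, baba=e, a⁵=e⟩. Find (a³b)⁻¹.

The order of (a³b) is 2 (smallest k with (a³b)ᵏ = e), so (a³b)⁻¹ = (a³b)¹ = a³b.
Check: (a³b) · (a³b) → (a³b) · a³ = b;   b · b = e, giving e as required.

Answer: a³b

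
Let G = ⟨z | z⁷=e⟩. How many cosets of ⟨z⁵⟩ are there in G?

First find ord(z⁵) by computing successive powers:
  (z⁵)¹ = z⁵, (z⁵)² = z³, (z⁵)³ = z, (z⁵)⁴ = z⁶, (z⁵)⁵ = z⁴, (z⁵)⁶ = z², (z⁵)⁷ = e.
So |⟨z⁵⟩| = ord(z⁵) = 7. With |G| = 7, by Lagrange [G : ⟨z⁵⟩] = 7/7 = 1.

Answer: 1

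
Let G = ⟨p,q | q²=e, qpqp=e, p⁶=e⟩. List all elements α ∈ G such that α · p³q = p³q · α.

⟨p³q⟩ ⊆ C_G(p³q) since powers of p³q commute with p³q; so |C_G(p³q)| ≥ |⟨p³q⟩| = 2.
By orbit–stabilizer, |C_G(p³q)| = |G| / |conj. class of p³q| = 12 / 3 = 4.
The 4 elements commuting with p³q are {e, p³, q, p³q}.

Answer: {e, p³, q, p³q}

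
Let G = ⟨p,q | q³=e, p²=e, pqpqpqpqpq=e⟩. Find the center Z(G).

An element z ∈ Z(G) iff z commutes with every generator.
For example e is central: e·p = p = p·e; e·q = q = q·e.
Whereas p ∉ Z(G) since p·q = pq ≠ qp = q·p.
Checking each of the 60 elements this way gives Z(G) = {e}, of order 1.

Answer: {e}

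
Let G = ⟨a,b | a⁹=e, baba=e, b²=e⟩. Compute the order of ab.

Compute successive powers until reaching e:
  (ab)¹ = ab, (ab)² = e.
The smallest positive k with (ab)ᵏ = e is 2.

Answer: 2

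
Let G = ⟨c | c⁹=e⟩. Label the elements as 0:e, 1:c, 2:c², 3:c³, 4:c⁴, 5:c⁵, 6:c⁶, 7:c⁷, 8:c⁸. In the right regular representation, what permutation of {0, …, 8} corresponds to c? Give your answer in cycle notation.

(0 1 2 3 4 5 6 7 8)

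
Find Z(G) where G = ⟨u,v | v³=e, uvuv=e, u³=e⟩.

An element z ∈ Z(G) iff z commutes with every generator.
For example e is central: e·u = u = u·e; e·v = v = v·e.
Whereas u ∉ Z(G) since u·v = uv ≠ u²v² = v·u.
Checking each of the 12 elements this way gives Z(G) = {e}, of order 1.

Answer: {e}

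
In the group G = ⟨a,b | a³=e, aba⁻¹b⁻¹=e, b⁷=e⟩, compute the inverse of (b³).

The order of (b³) is 7 (smallest k with (b³)ᵏ = e), so (b³)⁻¹ = (b³)⁶ = b⁴.
Check: (b³) · (b⁴) → (b³) · b⁴ = e, giving e as required.

Answer: b⁴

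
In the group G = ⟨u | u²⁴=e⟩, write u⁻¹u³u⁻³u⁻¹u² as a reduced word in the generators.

Multiply left to right, reducing at each step:
  (u²³) · u³ = u²
  (u²) · u⁻³ = u²³
  (u²³) · u⁻¹ = u²²
  (u²²) · u² = e

Answer: e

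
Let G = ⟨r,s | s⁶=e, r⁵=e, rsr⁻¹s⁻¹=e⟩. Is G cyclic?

|G| = 30. The element rs has order 30 (its powers give 30 distinct elements), so ⟨rs⟩ = G and G is cyclic.

Answer: Yes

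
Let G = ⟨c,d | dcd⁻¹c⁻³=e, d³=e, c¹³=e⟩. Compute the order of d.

Compute successive powers until reaching e:
  d¹ = d, d² = d², d³ = e.
The smallest positive k with dᵏ = e is 3.

Answer: 3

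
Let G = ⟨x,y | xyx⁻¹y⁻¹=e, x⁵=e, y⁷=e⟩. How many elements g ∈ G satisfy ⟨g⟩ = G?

G is cyclic of order 35. An element generates G iff its order is 35, and a cyclic group of order 35 has exactly φ(35) = 24 such elements.

Answer: 24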